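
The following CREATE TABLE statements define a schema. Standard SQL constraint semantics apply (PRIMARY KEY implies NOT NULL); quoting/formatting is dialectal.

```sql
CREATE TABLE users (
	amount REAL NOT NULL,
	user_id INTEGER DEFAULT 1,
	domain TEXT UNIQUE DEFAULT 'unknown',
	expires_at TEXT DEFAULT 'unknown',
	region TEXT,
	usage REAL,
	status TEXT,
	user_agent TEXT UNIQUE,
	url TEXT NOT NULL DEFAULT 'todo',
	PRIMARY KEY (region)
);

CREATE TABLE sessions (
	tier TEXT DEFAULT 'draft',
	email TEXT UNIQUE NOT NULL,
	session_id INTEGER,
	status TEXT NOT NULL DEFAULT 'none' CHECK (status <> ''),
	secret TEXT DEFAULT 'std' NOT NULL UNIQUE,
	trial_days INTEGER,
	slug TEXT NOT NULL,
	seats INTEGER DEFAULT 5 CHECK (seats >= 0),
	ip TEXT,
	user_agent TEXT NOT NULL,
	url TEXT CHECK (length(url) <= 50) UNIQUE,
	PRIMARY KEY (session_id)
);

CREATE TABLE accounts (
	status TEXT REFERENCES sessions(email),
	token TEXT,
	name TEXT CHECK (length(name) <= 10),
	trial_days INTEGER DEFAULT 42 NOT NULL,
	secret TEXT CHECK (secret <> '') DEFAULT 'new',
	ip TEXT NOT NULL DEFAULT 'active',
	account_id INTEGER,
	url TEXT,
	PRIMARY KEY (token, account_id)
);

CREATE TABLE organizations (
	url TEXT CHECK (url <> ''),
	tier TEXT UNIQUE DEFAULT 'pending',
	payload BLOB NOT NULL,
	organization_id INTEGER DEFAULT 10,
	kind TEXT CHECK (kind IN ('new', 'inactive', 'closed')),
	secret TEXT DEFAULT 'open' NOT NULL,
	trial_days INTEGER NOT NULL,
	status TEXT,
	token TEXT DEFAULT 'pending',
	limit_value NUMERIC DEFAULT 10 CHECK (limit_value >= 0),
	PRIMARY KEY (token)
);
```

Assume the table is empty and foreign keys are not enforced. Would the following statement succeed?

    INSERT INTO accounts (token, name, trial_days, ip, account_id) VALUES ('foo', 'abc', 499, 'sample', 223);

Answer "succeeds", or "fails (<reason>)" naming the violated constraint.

succeeds

NOT NULL columns: account_id is supplied; ip is supplied; token is supplied; trial_days is supplied.
CHECK constraints: 'abc' satisfies (length(name) <= 10).
No constraint is violated.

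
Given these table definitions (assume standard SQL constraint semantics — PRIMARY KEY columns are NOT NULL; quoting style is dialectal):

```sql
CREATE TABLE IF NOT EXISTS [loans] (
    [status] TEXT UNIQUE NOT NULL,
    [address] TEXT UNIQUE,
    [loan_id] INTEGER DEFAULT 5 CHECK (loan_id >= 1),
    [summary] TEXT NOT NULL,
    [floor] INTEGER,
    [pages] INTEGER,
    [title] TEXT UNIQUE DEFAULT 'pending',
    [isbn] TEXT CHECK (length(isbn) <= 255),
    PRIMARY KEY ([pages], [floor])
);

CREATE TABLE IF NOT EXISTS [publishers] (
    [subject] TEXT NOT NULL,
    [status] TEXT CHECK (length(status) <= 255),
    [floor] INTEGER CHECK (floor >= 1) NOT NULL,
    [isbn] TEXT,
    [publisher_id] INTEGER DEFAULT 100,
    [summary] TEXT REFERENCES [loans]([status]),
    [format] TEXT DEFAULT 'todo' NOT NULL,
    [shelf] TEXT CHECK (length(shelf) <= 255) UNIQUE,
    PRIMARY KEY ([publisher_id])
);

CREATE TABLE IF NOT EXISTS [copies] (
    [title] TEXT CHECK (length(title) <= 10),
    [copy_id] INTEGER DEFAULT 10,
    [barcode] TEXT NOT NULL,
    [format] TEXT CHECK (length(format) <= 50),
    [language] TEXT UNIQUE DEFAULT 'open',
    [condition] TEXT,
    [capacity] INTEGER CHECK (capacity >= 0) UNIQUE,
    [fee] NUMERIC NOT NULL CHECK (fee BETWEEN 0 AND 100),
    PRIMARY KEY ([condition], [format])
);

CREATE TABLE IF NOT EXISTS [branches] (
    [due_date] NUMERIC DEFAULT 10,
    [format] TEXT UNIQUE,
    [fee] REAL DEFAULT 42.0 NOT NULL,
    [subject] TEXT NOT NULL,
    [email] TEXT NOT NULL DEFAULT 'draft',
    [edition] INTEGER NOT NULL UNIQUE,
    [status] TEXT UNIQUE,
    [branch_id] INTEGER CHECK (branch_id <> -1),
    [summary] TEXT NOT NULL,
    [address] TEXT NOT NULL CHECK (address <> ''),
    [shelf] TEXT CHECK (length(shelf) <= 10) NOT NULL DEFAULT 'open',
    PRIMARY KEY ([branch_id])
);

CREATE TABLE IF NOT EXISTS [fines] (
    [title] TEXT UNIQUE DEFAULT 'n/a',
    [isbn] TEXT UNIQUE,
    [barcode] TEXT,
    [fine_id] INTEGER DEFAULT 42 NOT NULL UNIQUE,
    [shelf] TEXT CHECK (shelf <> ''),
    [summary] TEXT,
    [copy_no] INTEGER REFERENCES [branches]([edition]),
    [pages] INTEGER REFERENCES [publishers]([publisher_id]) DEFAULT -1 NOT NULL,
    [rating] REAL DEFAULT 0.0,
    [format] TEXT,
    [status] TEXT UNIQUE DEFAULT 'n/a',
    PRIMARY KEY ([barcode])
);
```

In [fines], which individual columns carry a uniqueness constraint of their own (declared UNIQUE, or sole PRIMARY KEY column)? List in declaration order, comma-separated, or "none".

title, isbn, barcode, fine_id, status

- title: declared UNIQUE → unique.
- isbn: declared UNIQUE → unique.
- barcode: single-column PRIMARY KEY → unique.
- fine_id: declared UNIQUE → unique.
- shelf: no UNIQUE or single-column PK constraint.
- summary: no UNIQUE or single-column PK constraint.
- copy_no: no UNIQUE or single-column PK constraint.
- pages: no UNIQUE or single-column PK constraint.
- rating: no UNIQUE or single-column PK constraint.
- format: no UNIQUE or single-column PK constraint.
- status: declared UNIQUE → unique.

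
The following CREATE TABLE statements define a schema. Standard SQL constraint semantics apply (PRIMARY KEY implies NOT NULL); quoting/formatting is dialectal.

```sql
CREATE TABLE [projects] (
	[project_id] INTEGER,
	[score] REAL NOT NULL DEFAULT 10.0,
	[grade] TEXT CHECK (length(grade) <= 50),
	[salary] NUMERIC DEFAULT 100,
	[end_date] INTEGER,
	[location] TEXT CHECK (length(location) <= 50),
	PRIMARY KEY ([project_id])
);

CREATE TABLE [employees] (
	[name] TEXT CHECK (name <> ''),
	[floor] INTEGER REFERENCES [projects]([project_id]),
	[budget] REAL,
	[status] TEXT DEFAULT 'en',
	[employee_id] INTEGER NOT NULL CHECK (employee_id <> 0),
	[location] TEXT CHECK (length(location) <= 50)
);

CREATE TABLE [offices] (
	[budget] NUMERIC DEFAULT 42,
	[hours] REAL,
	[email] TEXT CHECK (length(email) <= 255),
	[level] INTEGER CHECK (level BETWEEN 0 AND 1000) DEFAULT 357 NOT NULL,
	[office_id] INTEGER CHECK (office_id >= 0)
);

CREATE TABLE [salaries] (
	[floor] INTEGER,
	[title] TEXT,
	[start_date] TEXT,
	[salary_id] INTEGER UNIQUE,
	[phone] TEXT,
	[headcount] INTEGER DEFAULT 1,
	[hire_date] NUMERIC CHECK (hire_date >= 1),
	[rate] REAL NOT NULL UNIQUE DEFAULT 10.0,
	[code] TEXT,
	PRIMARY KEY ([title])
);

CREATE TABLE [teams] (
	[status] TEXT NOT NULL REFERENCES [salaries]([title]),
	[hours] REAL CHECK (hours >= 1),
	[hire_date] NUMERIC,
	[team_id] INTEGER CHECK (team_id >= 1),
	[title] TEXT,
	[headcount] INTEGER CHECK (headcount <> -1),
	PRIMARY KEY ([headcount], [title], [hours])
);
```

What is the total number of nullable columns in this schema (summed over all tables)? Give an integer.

22

projects: 4 nullable (grade, salary, end_date, location — PK (project_id) and explicit NOT NULL columns excluded).
employees: 5 nullable (name, floor, budget, status, location — PK none and explicit NOT NULL columns excluded).
offices: 4 nullable (budget, hours, email, office_id — PK none and explicit NOT NULL columns excluded).
salaries: 7 nullable (floor, start_date, salary_id, phone, headcount, hire_date, code — PK (title) and explicit NOT NULL columns excluded).
teams: 2 nullable (hire_date, team_id — PK (headcount, title, hours) and explicit NOT NULL columns excluded).
Total: 4 + 5 + 4 + 7 + 2 = 22.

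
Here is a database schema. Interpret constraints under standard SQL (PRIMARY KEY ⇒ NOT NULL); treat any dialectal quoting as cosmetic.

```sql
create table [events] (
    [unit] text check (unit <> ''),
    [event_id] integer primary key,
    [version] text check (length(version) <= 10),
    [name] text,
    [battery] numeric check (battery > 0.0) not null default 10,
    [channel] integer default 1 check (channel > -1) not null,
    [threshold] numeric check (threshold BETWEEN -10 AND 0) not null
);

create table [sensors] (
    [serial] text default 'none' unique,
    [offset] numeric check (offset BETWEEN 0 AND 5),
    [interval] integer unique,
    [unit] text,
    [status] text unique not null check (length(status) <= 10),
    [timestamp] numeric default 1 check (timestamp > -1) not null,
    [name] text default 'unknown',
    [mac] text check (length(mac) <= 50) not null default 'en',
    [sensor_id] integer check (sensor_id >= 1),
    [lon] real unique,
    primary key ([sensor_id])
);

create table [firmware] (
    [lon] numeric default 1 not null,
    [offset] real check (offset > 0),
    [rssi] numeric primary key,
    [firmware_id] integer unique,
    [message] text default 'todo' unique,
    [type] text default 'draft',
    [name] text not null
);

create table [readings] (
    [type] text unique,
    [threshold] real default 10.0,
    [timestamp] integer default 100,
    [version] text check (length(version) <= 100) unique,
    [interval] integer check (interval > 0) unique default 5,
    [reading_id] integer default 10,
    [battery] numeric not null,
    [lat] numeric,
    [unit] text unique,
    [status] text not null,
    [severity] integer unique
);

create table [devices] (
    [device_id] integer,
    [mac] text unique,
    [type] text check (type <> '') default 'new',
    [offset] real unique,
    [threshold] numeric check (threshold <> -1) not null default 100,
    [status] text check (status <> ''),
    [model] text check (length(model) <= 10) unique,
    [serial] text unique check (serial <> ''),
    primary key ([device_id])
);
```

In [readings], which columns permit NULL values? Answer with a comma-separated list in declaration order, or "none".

type, threshold, timestamp, version, interval, reading_id, lat, unit, severity

- type: UNIQUE does not imply NOT NULL → nullable.
- threshold: DEFAULT only fills an omitted column; an explicit NULL is still allowed → nullable.
- timestamp: DEFAULT only fills an omitted column; an explicit NULL is still allowed → nullable.
- version: CHECK does not forbid NULL (a CHECK constraint passes when its expression is NULL) → nullable.
- interval: CHECK does not forbid NULL (a CHECK constraint passes when its expression is NULL) → nullable.
- reading_id: DEFAULT only fills an omitted column; an explicit NULL is still allowed → nullable.
- battery: declared NOT NULL → not nullable.
- lat: no NOT NULL constraint applies → nullable.
- unit: UNIQUE does not imply NOT NULL → nullable.
- status: declared NOT NULL → not nullable.
- severity: UNIQUE does not imply NOT NULL → nullable.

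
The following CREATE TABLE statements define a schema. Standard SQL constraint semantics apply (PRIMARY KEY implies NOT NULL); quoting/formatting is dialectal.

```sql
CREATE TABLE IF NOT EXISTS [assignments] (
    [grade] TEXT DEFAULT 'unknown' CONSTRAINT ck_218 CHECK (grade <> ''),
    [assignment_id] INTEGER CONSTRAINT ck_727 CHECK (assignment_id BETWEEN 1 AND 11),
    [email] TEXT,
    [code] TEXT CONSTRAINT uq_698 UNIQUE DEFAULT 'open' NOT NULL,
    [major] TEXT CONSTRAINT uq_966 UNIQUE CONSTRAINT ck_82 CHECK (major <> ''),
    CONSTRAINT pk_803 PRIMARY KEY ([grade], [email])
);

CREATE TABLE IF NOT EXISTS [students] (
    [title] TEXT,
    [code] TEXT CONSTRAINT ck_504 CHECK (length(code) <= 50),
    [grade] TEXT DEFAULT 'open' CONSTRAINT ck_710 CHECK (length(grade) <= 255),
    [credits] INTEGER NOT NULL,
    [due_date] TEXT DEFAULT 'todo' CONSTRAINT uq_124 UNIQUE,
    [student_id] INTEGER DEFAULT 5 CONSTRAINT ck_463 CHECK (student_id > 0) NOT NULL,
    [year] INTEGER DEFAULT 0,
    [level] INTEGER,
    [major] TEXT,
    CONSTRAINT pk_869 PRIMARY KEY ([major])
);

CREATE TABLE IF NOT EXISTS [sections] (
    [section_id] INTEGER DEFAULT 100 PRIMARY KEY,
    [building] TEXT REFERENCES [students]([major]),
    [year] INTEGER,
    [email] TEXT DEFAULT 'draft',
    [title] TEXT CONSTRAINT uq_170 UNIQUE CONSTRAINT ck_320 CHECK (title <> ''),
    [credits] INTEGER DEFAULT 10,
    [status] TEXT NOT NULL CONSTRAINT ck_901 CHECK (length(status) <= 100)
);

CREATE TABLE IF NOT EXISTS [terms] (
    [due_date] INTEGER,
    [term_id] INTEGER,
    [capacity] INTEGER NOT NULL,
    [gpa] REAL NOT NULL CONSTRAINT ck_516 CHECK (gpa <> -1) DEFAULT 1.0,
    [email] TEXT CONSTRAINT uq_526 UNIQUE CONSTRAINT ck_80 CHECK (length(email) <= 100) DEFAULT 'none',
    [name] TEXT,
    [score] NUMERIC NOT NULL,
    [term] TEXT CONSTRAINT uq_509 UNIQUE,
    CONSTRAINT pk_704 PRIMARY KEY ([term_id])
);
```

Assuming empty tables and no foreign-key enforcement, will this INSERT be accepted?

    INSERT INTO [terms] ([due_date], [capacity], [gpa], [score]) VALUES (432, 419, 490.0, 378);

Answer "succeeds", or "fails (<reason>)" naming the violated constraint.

term_id is omitted from the column list and has no DEFAULT, so it would receive NULL.
But term_id is part of the PRIMARY KEY (implied NOT NULL).

fails (NOT NULL on term_id)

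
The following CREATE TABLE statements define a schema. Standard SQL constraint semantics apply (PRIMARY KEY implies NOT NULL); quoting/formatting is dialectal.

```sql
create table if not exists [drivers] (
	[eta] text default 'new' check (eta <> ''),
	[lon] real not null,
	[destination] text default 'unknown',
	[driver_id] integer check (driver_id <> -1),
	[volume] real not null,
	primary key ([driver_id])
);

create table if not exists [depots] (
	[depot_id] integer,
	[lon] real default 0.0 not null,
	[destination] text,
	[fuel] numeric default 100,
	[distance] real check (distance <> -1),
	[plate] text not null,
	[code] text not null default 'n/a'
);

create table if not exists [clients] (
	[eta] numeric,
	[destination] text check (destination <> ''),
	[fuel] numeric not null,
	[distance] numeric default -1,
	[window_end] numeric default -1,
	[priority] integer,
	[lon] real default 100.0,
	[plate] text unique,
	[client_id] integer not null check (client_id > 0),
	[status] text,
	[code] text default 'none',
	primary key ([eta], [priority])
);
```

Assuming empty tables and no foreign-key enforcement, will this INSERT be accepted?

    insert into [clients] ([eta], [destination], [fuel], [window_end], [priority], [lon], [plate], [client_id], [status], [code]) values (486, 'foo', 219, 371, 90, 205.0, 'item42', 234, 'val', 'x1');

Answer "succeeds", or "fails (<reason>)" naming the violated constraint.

succeeds

NOT NULL columns: client_id is supplied; eta is supplied; fuel is supplied; priority is supplied.
CHECK constraints: 'foo' satisfies (destination <> ''); 234 satisfies (client_id > 0).
No constraint is violated.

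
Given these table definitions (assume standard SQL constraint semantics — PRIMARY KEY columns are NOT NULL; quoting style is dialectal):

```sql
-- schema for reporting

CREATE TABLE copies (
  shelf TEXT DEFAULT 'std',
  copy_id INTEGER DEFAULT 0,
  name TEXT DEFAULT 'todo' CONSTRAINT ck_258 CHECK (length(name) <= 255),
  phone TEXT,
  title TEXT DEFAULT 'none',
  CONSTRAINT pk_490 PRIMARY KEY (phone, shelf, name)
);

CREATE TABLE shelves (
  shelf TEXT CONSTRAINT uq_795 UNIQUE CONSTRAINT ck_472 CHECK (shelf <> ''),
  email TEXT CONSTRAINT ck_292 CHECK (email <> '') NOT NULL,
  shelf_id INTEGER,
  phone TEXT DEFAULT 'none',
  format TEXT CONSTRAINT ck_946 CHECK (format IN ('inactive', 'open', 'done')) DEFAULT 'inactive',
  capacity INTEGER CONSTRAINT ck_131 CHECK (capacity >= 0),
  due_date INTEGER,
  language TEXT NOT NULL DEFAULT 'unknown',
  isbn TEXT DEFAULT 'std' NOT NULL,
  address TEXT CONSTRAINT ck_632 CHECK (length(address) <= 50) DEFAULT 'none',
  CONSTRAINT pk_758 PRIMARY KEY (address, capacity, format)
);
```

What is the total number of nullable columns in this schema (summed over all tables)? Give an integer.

6

copies: 2 nullable (copy_id, title — PK (phone, shelf, name) and explicit NOT NULL columns excluded).
shelves: 4 nullable (shelf, shelf_id, phone, due_date — PK (address, capacity, format) and explicit NOT NULL columns excluded).
Total: 2 + 4 = 6.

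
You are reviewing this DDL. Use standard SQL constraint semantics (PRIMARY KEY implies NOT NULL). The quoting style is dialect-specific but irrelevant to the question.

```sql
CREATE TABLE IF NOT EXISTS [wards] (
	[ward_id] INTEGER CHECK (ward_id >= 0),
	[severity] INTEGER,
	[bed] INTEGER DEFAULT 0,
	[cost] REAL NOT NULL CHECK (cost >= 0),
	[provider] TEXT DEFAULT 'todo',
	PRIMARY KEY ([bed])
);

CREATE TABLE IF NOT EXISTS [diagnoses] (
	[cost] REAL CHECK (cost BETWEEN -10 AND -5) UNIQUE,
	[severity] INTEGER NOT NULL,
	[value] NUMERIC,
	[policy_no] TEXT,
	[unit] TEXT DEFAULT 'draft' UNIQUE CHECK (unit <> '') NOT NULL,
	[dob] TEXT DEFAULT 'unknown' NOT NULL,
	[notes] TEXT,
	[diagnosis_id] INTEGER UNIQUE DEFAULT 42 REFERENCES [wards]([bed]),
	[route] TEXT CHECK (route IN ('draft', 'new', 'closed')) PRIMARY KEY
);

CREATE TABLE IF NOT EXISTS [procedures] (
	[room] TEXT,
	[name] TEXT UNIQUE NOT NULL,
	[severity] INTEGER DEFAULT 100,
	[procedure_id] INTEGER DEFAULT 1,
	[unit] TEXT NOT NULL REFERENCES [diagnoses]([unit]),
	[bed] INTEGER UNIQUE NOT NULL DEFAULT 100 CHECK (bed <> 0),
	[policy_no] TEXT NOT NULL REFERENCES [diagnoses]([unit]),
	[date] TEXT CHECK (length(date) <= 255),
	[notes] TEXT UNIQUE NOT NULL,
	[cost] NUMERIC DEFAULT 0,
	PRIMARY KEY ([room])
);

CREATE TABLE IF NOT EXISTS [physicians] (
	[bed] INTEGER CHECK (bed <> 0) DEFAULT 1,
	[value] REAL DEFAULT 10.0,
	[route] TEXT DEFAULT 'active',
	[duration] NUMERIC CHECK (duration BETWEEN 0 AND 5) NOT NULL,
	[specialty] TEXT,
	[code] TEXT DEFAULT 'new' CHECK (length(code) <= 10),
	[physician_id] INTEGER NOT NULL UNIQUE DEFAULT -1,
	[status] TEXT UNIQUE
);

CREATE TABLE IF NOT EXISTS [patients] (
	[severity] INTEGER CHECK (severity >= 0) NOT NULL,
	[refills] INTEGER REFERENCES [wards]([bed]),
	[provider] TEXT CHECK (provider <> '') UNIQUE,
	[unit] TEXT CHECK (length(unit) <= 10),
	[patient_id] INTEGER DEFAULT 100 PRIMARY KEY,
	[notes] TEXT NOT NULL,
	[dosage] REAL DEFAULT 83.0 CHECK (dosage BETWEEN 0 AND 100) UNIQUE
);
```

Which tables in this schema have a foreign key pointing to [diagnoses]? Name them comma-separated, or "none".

- procedures.unit references diagnoses(unit).
- procedures.policy_no references diagnoses(unit).

procedures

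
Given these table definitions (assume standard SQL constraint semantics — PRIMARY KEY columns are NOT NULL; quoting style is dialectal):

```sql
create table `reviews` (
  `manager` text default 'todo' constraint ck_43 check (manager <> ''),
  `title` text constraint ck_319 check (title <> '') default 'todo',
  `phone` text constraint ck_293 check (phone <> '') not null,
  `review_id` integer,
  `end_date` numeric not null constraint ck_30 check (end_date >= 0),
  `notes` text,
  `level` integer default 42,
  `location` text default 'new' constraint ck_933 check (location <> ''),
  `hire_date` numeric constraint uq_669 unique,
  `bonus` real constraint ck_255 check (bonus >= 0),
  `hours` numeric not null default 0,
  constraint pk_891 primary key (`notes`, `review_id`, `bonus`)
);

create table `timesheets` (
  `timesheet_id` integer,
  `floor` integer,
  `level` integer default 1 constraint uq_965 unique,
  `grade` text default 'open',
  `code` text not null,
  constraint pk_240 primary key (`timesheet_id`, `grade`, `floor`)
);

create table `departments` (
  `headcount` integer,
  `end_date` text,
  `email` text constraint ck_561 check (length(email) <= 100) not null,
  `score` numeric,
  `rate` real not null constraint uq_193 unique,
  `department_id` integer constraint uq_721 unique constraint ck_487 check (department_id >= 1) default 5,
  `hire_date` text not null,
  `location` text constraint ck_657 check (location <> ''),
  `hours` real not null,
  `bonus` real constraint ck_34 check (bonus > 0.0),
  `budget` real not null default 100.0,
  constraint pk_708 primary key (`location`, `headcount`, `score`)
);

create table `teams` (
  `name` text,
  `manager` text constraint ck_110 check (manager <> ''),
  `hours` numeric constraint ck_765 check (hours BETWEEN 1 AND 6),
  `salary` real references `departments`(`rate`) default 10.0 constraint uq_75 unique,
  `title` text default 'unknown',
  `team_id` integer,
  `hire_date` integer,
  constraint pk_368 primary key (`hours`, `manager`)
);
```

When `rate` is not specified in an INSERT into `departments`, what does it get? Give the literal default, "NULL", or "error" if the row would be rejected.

error

rate has no DEFAULT clause.
Omitting it would insert NULL, but it is declared NOT NULL, so the INSERT fails.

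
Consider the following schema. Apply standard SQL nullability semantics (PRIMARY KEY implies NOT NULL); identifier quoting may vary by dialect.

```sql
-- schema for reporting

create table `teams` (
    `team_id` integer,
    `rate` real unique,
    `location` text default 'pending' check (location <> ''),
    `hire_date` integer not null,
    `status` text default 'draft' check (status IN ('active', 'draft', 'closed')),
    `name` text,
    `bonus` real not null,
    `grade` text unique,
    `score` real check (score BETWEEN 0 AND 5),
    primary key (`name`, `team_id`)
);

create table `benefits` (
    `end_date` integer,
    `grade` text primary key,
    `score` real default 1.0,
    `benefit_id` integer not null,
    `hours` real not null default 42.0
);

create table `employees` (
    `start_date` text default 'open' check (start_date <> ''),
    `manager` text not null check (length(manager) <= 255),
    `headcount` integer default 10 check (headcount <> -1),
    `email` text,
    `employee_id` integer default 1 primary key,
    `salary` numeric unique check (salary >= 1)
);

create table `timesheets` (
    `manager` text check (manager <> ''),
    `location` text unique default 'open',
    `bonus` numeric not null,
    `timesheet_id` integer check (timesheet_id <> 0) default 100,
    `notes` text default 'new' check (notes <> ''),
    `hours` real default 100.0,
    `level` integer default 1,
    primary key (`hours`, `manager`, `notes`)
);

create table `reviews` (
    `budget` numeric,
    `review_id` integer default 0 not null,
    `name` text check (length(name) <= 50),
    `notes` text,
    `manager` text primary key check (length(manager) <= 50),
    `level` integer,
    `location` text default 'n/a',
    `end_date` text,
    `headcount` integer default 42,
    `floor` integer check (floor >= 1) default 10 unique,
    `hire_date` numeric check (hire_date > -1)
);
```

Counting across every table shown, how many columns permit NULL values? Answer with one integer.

23

teams: 5 nullable (rate, location, status, grade, score — PK (name, team_id) and explicit NOT NULL columns excluded).
benefits: 2 nullable (end_date, score — PK (grade) and explicit NOT NULL columns excluded).
employees: 4 nullable (start_date, headcount, email, salary — PK (employee_id) and explicit NOT NULL columns excluded).
timesheets: 3 nullable (location, timesheet_id, level — PK (hours, manager, notes) and explicit NOT NULL columns excluded).
reviews: 9 nullable (budget, name, notes, level, location, end_date, headcount, floor, hire_date — PK (manager) and explicit NOT NULL columns excluded).
Total: 5 + 2 + 4 + 3 + 9 = 23.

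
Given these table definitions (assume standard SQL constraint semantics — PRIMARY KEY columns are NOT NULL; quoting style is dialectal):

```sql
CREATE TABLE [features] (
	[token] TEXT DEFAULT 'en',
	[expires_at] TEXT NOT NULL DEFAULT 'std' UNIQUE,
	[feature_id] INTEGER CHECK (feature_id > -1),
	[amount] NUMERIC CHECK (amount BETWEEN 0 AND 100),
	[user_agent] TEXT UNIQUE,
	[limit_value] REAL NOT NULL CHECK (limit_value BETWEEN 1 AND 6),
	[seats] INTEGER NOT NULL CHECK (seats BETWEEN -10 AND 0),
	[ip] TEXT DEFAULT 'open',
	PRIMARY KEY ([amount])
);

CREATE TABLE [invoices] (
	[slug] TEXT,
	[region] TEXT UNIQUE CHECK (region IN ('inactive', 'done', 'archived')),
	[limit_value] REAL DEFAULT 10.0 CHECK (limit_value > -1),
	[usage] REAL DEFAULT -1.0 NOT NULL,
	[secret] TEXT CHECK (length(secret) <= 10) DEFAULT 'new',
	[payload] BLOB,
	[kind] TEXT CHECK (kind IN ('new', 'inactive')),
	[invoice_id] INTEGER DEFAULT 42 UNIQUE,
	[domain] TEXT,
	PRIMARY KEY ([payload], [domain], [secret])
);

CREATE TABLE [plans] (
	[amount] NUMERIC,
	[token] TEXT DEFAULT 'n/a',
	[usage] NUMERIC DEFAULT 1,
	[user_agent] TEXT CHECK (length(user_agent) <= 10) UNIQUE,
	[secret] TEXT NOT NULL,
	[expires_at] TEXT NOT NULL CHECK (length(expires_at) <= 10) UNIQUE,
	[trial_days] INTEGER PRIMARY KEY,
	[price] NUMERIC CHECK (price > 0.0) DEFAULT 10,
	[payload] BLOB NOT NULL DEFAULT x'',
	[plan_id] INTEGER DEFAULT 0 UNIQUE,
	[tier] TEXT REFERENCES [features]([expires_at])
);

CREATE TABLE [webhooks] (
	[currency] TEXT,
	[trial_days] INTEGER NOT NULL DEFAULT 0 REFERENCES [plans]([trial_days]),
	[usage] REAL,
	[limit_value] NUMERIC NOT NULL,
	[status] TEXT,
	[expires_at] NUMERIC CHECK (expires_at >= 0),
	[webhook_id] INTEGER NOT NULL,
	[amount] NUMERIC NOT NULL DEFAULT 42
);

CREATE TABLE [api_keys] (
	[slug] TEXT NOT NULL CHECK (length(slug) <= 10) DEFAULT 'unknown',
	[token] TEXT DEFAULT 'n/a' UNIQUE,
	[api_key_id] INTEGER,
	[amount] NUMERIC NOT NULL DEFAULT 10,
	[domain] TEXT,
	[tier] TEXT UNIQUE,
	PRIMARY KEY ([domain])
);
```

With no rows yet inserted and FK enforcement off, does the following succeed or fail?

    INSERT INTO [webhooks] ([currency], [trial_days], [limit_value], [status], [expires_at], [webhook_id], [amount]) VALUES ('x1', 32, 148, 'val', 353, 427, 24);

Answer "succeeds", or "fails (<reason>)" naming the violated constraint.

NOT NULL columns: amount is supplied; limit_value is supplied; trial_days is supplied; webhook_id is supplied.
CHECK constraints: 353 satisfies (expires_at >= 0).
No constraint is violated.

succeeds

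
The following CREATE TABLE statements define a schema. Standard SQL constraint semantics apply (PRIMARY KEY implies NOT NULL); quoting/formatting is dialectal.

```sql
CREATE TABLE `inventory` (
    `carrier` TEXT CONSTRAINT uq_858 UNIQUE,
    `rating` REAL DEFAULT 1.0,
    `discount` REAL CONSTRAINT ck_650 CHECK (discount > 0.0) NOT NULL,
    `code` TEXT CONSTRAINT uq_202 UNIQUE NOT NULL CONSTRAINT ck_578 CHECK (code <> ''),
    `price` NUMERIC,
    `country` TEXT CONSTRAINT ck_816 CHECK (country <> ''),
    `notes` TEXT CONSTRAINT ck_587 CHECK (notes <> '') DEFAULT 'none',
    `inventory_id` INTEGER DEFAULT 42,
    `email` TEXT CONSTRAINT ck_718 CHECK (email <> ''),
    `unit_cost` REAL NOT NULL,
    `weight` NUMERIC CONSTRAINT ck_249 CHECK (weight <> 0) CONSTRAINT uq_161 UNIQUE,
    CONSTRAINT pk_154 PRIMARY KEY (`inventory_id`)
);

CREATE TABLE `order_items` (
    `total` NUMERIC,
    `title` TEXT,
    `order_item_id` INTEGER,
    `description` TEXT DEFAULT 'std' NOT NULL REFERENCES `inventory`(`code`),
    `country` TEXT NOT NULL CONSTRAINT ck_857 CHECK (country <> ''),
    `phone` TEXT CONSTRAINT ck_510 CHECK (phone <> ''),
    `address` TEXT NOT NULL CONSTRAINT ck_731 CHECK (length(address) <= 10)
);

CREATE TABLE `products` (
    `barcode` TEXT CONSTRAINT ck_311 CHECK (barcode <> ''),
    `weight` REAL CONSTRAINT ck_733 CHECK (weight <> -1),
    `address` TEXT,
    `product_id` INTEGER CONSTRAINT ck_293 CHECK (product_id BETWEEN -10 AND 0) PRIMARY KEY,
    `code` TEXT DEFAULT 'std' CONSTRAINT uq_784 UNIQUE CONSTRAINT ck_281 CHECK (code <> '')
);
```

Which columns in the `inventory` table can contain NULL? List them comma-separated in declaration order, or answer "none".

- carrier: UNIQUE does not imply NOT NULL → nullable.
- rating: DEFAULT only fills an omitted column; an explicit NULL is still allowed → nullable.
- discount: declared NOT NULL → not nullable.
- code: declared NOT NULL → not nullable.
- price: no NOT NULL constraint applies → nullable.
- country: CHECK does not forbid NULL (a CHECK constraint passes when its expression is NULL) → nullable.
- notes: CHECK does not forbid NULL (a CHECK constraint passes when its expression is NULL) → nullable.
- inventory_id: part of the PRIMARY KEY, which implies NOT NULL → not nullable.
- email: CHECK does not forbid NULL (a CHECK constraint passes when its expression is NULL) → nullable.
- unit_cost: declared NOT NULL → not nullable.
- weight: CHECK does not forbid NULL (a CHECK constraint passes when its expression is NULL) → nullable.

carrier, rating, price, country, notes, email, weight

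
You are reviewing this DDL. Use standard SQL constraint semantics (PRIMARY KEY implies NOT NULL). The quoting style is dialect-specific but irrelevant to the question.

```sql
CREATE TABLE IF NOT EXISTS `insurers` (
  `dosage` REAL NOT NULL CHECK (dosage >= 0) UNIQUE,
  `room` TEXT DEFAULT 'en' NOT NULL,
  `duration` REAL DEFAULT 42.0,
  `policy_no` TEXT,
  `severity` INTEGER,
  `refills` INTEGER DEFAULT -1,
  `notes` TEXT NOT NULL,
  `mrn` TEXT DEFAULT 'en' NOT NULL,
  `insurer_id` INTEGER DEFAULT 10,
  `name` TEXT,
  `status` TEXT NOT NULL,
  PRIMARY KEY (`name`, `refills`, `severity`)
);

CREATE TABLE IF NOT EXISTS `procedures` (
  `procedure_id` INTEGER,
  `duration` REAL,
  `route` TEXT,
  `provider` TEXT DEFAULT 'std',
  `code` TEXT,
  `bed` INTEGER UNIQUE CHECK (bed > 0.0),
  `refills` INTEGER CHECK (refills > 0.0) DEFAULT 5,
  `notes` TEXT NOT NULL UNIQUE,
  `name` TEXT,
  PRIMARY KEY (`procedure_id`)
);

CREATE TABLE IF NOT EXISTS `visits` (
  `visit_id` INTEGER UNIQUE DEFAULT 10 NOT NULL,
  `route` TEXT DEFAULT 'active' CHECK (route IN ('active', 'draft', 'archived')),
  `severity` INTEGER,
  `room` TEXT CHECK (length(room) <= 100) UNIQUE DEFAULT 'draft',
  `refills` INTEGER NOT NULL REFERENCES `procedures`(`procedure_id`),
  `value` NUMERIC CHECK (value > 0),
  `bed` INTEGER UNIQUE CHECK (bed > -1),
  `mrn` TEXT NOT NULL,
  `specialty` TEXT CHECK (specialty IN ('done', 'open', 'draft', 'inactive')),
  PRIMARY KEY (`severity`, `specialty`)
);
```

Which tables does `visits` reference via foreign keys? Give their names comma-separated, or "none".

- refills REFERENCES procedures(procedure_id).

procedures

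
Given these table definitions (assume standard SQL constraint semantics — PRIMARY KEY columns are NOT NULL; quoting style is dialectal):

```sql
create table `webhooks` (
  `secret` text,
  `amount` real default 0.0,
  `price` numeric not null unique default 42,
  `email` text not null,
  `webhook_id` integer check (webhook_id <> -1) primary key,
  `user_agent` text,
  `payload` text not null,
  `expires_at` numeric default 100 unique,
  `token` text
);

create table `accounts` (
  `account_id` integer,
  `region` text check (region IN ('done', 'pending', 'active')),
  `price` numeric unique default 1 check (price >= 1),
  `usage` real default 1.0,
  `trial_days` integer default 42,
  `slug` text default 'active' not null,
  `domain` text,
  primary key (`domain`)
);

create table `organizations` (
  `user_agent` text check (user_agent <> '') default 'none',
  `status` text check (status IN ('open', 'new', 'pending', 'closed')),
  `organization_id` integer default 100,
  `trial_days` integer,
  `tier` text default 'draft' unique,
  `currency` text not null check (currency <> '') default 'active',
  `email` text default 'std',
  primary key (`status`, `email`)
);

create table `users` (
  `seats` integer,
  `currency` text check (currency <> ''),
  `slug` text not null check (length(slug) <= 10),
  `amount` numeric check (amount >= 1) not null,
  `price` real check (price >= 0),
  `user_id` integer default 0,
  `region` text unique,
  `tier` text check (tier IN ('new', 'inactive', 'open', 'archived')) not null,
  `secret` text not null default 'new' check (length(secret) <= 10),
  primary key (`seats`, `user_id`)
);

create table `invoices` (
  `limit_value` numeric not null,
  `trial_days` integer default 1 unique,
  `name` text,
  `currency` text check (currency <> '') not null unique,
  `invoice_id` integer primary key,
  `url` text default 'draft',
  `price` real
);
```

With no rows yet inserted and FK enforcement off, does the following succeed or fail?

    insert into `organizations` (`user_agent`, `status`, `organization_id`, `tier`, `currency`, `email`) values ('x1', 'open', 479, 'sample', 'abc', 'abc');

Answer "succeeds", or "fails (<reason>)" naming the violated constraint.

NOT NULL columns: currency is supplied; email is supplied; status is supplied.
CHECK constraints: 'x1' satisfies (user_agent <> ''); 'open' satisfies (status IN ('open', 'new', 'pending', 'closed')); 'abc' satisfies (currency <> '').
No constraint is violated.

succeeds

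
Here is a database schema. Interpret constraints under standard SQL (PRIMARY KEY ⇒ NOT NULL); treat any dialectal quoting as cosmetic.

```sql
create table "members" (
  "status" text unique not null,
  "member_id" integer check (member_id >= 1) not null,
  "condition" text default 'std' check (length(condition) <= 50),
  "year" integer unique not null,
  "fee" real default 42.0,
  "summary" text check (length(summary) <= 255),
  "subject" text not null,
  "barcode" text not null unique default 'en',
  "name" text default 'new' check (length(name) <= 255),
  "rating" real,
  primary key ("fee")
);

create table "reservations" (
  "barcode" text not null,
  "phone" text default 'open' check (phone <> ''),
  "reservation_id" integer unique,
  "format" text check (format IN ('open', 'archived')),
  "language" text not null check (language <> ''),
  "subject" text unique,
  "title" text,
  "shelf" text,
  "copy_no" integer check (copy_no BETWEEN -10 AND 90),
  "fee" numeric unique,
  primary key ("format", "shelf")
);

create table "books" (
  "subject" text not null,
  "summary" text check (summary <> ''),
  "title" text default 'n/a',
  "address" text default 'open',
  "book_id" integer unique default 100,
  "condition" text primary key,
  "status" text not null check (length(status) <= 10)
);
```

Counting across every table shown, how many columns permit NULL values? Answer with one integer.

14

members: 4 nullable (condition, summary, name, rating — PK (fee) and explicit NOT NULL columns excluded).
reservations: 6 nullable (phone, reservation_id, subject, title, copy_no, fee — PK (format, shelf) and explicit NOT NULL columns excluded).
books: 4 nullable (summary, title, address, book_id — PK (condition) and explicit NOT NULL columns excluded).
Total: 4 + 6 + 4 = 14.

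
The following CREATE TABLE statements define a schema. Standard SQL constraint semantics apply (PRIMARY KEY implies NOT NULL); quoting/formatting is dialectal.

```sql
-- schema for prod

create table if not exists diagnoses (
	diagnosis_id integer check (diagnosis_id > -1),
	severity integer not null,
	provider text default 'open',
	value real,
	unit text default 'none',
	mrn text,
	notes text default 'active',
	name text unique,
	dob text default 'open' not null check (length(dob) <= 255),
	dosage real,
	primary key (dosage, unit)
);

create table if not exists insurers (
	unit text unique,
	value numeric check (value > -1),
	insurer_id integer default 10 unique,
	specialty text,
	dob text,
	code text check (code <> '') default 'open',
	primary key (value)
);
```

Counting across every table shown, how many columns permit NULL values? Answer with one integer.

11

diagnoses: 6 nullable (diagnosis_id, provider, value, mrn, notes, name — PK (dosage, unit) and explicit NOT NULL columns excluded).
insurers: 5 nullable (unit, insurer_id, specialty, dob, code — PK (value) and explicit NOT NULL columns excluded).
Total: 6 + 5 = 11.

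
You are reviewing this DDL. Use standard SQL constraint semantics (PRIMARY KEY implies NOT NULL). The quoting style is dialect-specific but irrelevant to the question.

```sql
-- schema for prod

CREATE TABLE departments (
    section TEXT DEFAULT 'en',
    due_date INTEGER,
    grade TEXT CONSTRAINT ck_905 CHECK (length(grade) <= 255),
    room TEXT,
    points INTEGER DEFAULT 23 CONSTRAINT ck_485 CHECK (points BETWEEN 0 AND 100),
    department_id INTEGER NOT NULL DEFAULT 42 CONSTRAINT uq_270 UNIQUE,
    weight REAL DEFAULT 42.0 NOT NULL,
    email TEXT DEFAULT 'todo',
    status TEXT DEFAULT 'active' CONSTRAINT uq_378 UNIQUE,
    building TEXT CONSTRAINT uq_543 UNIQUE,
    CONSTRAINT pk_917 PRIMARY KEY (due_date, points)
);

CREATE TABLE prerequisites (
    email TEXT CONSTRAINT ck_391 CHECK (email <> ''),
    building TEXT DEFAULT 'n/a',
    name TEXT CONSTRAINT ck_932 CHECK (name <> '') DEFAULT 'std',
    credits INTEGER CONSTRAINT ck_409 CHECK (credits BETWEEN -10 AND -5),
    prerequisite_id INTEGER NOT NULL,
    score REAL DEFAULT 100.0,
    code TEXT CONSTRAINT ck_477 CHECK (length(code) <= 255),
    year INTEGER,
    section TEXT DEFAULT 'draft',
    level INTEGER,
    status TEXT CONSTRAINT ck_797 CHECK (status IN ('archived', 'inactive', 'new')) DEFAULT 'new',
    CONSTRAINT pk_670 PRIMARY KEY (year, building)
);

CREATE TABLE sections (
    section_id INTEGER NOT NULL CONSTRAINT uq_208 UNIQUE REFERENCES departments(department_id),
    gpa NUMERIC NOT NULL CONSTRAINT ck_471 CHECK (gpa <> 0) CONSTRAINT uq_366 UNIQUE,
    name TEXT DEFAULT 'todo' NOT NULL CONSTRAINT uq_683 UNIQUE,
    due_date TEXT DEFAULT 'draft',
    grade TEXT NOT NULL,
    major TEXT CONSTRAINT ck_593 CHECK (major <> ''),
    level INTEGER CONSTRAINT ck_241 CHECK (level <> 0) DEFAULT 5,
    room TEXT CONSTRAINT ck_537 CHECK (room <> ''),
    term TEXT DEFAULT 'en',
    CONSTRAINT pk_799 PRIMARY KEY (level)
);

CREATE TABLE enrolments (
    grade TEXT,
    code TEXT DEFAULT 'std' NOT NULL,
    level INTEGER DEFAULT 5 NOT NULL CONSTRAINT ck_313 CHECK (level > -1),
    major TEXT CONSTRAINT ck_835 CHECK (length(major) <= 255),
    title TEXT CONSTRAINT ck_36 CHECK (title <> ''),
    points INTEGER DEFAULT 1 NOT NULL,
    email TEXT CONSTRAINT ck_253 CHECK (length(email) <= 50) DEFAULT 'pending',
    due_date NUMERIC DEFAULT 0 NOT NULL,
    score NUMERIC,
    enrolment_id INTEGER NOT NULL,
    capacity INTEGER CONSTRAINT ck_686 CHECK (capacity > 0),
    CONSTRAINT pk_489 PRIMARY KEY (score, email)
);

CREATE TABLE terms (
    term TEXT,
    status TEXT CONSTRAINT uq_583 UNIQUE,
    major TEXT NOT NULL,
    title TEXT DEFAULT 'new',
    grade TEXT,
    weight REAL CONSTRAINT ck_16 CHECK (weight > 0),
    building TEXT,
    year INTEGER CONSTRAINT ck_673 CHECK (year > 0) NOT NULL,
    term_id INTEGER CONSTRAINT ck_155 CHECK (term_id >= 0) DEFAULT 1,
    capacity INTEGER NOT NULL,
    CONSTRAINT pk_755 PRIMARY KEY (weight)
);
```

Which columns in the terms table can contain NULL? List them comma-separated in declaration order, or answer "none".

- term: no NOT NULL constraint applies → nullable.
- status: UNIQUE does not imply NOT NULL → nullable.
- major: declared NOT NULL → not nullable.
- title: DEFAULT only fills an omitted column; an explicit NULL is still allowed → nullable.
- grade: no NOT NULL constraint applies → nullable.
- weight: part of the PRIMARY KEY, which implies NOT NULL → not nullable.
- building: no NOT NULL constraint applies → nullable.
- year: declared NOT NULL → not nullable.
- term_id: CHECK does not forbid NULL (a CHECK constraint passes when its expression is NULL) → nullable.
- capacity: declared NOT NULL → not nullable.

term, status, title, grade, building, term_id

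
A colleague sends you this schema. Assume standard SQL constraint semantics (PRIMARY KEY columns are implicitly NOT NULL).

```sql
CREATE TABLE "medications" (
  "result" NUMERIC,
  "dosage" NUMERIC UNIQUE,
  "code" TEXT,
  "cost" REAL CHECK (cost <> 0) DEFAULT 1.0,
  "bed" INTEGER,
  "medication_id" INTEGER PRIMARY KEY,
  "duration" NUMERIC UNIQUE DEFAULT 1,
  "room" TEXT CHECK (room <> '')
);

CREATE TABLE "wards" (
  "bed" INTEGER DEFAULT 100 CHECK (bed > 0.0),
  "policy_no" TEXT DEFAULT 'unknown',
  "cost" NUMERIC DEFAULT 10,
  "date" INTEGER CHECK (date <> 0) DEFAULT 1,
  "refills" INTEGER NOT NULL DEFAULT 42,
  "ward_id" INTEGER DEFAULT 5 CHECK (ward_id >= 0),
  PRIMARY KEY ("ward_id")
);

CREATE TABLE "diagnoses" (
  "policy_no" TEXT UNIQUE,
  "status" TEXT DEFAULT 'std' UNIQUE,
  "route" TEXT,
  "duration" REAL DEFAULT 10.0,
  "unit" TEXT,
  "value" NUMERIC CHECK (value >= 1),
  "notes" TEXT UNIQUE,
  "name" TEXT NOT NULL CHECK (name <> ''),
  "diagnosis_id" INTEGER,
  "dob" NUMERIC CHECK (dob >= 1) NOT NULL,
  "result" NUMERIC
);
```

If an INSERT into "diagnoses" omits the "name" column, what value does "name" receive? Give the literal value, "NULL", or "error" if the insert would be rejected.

name has no DEFAULT clause.
Omitting it would insert NULL, but it is declared NOT NULL, so the INSERT fails.

error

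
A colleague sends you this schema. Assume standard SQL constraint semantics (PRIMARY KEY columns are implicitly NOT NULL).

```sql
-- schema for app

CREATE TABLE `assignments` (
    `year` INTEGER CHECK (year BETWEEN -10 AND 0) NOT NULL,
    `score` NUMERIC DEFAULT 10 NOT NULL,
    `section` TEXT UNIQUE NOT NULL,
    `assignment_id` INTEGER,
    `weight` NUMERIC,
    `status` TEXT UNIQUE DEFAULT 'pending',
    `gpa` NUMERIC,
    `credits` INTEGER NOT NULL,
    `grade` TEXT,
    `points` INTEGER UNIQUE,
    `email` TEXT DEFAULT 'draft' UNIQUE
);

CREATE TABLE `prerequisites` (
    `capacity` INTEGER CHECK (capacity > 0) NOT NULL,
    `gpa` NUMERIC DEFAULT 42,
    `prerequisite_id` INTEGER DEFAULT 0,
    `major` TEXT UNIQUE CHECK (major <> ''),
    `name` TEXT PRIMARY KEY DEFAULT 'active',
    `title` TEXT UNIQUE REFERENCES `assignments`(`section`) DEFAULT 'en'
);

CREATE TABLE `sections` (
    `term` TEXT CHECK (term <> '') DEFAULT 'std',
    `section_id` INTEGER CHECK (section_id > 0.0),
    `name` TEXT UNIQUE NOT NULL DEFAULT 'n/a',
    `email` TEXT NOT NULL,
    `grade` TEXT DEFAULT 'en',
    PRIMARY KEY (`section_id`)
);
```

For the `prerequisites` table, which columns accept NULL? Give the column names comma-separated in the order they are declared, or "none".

- capacity: declared NOT NULL → not nullable.
- gpa: DEFAULT only fills an omitted column; an explicit NULL is still allowed → nullable.
- prerequisite_id: DEFAULT only fills an omitted column; an explicit NULL is still allowed → nullable.
- major: CHECK does not forbid NULL (a CHECK constraint passes when its expression is NULL) → nullable.
- name: part of the PRIMARY KEY, which implies NOT NULL → not nullable.
- title: a foreign key column may be NULL unless separately constrained → nullable.

gpa, prerequisite_id, major, title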